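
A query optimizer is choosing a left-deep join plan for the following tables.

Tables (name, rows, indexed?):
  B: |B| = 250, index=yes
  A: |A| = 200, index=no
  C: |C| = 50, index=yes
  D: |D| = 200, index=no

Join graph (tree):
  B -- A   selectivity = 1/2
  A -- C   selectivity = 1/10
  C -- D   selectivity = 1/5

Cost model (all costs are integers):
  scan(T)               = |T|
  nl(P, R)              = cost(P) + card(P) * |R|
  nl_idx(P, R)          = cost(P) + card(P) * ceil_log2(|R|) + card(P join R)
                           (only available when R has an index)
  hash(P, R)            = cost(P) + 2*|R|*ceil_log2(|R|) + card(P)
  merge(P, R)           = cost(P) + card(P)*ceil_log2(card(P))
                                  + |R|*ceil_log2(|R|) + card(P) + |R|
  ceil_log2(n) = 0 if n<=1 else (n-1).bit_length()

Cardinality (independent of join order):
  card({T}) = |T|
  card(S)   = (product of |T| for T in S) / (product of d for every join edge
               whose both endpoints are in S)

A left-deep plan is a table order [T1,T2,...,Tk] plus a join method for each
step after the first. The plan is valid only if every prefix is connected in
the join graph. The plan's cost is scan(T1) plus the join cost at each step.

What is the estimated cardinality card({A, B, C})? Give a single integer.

Tables in S: A(200), B(250), C(50)
Edges inside S: B-A(d=2), A-C(d=10)
numerator = 200 * 250 * 50 = 2500000
denominator = 2 * 10 = 20
card(S) = 2500000 / 20 = 125000

125000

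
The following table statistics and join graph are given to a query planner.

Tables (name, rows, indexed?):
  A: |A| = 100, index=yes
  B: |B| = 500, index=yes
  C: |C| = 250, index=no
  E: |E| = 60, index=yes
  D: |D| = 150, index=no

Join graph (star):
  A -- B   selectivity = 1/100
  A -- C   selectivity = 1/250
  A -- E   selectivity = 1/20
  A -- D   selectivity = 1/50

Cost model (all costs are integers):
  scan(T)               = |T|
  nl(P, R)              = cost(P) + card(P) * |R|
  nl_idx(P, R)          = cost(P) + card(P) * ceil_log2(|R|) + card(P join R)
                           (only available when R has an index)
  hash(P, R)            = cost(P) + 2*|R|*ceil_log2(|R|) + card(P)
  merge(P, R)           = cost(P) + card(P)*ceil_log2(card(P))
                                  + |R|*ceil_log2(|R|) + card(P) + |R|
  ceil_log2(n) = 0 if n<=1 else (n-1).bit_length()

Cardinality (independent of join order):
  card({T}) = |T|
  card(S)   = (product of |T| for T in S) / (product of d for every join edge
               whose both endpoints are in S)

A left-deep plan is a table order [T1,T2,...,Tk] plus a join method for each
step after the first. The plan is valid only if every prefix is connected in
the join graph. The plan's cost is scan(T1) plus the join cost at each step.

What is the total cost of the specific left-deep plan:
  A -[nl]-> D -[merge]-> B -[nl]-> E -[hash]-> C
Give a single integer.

step 1: scan A: cost=100, card=100
step 2: join D via nl
    card(P join D) = 100*150/(50) = 300
    cost = 100 + 100*150 = 15100
step 3: join B via merge
    card(P join B) = 300*500/(100) = 1500
    cost = 15100 + 300*9 + 500*9 + 300 + 500 = 23100
step 4: join E via nl
    card(P join E) = 1500*60/(20) = 4500
    cost = 23100 + 1500*60 = 113100
step 5: join C via hash
    card(P join C) = 4500*250/(250) = 4500
    cost = 113100 + 2*250*8 + 4500 = 121600

121600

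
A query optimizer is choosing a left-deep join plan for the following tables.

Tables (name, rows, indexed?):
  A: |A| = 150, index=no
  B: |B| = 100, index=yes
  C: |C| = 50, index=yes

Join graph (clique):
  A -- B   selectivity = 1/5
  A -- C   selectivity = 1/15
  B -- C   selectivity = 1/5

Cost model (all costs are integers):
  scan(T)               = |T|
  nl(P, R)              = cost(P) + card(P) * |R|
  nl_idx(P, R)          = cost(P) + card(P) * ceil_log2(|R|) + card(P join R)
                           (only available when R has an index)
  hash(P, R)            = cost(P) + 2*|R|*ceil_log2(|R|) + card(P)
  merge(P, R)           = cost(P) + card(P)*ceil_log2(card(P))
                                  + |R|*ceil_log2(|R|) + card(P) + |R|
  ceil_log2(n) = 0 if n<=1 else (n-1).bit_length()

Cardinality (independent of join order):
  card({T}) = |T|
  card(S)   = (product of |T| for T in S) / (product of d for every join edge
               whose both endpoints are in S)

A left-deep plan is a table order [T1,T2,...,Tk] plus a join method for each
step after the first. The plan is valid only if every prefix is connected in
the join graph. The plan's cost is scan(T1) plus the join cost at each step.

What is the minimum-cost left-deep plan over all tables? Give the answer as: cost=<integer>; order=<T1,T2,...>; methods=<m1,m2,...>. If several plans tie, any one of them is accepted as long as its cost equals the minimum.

cost=2800; order=A,C,B; methods=hash,hash

Selinger DP (subsets sized 1..n):
  {A}: scan cost=150, card=150
  {B}: scan cost=100, card=100
  {C}: scan cost=50, card=50
  {AB}: card=3000; try (B,hash)→1700, (A,merge)→2250, (B,merge)→2300, (A,hash)→2600, (B,nl_idx)→4200, (A,nl)→15100 …(+1); best=1700 via (B,hash)
  {AC}: card=500; try (C,hash)→900, (C,nl_idx)→1550, (A,merge)→1750, (C,merge)→1850, (A,hash)→2500, (A,nl)→7550 …(+1); best=900 via (C,hash)
  {BC}: card=1000; try (C,hash)→800, (B,merge)→1200, (C,merge)→1250, (B,nl_idx)→1400, (B,hash)→1500, (C,nl_idx)→1700 …(+2); best=800 via (C,hash)
  {ABC}: card=2000; try (B,hash)→2800, (A,hash)→4200, (C,hash)→5300, (B,nl_idx)→6400, (B,merge)→6700, (A,merge)→13150 …(+5); best=2800 via (B,hash)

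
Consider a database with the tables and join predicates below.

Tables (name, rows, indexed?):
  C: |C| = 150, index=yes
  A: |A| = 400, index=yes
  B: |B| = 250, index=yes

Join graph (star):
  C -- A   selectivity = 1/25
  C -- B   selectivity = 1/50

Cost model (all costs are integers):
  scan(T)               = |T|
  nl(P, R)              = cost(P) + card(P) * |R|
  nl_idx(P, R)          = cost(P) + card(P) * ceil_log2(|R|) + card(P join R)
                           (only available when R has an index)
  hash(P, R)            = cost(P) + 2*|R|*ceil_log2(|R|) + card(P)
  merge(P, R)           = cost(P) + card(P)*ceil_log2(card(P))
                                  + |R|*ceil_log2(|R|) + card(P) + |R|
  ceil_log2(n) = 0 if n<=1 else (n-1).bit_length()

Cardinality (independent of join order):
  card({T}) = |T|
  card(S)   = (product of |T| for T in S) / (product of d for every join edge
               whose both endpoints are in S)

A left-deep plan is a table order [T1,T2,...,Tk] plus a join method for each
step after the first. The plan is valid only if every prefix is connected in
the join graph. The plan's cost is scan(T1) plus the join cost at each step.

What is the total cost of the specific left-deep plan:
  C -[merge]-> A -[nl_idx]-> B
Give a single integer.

36700

step 1: scan C: cost=150, card=150
step 2: join A via merge
    card(P join A) = 150*400/(25) = 2400
    cost = 150 + 150*8 + 400*9 + 150 + 400 = 5500
step 3: join B via nl_idx
    card(P join B) = 2400*250/(50) = 12000
    cost = 5500 + 2400*8 + 12000 = 36700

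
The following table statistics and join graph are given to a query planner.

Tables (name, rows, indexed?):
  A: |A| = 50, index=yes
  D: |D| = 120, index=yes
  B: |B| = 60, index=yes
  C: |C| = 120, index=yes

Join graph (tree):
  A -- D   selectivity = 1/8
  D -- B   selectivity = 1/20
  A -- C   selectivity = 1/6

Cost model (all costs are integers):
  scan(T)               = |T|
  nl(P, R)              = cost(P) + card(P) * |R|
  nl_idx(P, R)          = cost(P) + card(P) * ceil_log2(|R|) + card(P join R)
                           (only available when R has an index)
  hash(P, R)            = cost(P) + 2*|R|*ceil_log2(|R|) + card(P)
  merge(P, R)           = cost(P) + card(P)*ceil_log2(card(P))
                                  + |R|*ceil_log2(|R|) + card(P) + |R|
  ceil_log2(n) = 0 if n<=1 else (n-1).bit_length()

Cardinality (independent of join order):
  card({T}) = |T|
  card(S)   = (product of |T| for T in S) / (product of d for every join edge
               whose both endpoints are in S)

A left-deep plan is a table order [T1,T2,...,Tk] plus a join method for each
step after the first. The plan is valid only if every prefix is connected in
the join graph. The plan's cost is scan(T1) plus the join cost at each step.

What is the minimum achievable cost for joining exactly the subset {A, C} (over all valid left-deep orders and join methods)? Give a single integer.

840

Selinger DP over subsets of {A,C}:
  {A}: scan cost=50, card=50
  {C}: scan cost=120, card=120
  {AC}: card=1000; try (A,hash)→840, (C,merge)→1360, (C,nl_idx)→1400, (A,merge)→1430, (C,hash)→1780, (A,nl_idx)→1840 …(+2); best=840 via (A,hash)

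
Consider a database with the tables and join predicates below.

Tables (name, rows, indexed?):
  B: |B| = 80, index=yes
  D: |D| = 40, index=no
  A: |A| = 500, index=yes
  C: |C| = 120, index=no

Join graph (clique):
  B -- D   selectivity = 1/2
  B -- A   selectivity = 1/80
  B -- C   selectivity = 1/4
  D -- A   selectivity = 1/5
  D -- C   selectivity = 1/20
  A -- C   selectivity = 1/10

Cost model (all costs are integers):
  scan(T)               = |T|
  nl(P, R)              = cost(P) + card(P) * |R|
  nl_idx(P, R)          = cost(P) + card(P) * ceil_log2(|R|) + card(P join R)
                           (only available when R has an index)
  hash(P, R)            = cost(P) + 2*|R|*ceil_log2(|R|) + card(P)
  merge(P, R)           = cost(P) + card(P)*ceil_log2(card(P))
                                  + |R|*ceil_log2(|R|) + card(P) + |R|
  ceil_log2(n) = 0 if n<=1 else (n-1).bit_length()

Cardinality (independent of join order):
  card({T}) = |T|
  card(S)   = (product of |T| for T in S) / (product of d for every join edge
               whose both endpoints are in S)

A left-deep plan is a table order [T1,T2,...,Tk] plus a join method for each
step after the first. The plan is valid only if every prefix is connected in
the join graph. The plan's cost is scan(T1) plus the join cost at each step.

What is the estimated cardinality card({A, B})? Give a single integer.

500

Tables in S: A(500), B(80)
Edges inside S: B-A(d=80)
numerator = 500 * 80 = 40000
denominator = 80 = 80
card(S) = 40000 / 80 = 500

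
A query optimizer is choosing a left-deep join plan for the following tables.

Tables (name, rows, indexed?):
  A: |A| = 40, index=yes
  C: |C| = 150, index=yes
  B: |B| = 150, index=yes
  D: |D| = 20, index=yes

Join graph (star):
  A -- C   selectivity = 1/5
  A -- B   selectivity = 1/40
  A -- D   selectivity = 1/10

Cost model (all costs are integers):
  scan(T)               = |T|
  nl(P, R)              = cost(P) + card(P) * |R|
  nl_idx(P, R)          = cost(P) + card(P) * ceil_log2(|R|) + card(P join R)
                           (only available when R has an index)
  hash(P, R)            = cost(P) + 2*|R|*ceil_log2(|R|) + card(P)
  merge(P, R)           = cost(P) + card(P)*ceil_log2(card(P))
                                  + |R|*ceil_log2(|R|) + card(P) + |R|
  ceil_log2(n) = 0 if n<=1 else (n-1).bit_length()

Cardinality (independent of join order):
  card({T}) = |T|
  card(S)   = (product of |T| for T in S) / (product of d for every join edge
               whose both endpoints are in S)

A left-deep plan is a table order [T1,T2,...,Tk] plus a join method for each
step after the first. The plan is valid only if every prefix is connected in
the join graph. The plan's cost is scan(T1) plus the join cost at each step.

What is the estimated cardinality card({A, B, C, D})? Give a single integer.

Tables in S: A(40), B(150), C(150), D(20)
Edges inside S: A-C(d=5), A-B(d=40), A-D(d=10)
numerator = 40 * 150 * 150 * 20 = 18000000
denominator = 5 * 40 * 10 = 2000
card(S) = 18000000 / 2000 = 9000

9000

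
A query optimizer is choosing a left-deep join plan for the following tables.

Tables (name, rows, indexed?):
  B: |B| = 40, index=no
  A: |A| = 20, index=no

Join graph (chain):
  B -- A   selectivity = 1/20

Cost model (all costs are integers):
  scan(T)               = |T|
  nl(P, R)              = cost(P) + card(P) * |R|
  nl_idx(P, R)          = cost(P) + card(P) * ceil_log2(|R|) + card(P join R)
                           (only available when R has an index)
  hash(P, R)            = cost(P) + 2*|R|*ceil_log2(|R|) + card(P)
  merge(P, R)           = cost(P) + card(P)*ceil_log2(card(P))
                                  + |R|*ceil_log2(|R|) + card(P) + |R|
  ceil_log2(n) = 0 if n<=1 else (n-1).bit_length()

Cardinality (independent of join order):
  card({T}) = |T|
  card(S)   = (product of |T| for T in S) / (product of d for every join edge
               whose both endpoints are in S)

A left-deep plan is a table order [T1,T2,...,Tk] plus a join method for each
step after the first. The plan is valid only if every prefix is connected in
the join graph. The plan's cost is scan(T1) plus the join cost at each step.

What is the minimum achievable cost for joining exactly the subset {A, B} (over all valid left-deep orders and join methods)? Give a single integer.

280

Selinger DP over subsets of {A,B}:
  {B}: scan cost=40, card=40
  {A}: scan cost=20, card=20
  {AB}: card=40; try (A,hash)→280, (B,merge)→420, (A,merge)→440, (B,hash)→520, (B,nl)→820, (A,nl)→840; best=280 via (A,hash)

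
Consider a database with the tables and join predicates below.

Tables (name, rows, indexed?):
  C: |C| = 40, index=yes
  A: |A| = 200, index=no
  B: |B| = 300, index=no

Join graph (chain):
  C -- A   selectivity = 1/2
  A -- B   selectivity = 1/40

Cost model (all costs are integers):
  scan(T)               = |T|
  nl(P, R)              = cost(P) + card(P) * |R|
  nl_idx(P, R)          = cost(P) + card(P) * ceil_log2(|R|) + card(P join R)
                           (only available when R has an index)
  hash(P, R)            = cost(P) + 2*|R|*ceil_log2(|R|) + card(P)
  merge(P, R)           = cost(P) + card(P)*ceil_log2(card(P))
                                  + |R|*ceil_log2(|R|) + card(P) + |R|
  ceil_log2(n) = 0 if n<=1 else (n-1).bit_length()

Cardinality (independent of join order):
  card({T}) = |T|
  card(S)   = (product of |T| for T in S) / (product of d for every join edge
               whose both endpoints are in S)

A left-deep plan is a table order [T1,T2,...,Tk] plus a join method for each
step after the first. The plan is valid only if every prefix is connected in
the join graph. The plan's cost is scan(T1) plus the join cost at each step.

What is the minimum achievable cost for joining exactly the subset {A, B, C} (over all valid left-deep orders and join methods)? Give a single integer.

5780

Selinger DP over subsets of {A,B,C}:
  {C}: scan cost=40, card=40
  {A}: scan cost=200, card=200
  {B}: scan cost=300, card=300
  {AC}: card=4000; try (C,hash)→880, (A,merge)→2120, (C,merge)→2280, (A,hash)→3280, (C,nl_idx)→5400, (A,nl)→8040 …(+1); best=880 via (C,hash)
  {AB}: card=1500; try (A,hash)→3800, (B,merge)→5000, (A,merge)→5100, (B,hash)→5800, (B,nl)→60200, (A,nl)→60300; best=3800 via (A,hash)
  {ABC}: card=30000; try (C,hash)→5780, (B,hash)→10280, (C,merge)→22080, (C,nl_idx)→42800, (B,merge)→55880, (C,nl)→63800 …(+1); best=5780 via (C,hash)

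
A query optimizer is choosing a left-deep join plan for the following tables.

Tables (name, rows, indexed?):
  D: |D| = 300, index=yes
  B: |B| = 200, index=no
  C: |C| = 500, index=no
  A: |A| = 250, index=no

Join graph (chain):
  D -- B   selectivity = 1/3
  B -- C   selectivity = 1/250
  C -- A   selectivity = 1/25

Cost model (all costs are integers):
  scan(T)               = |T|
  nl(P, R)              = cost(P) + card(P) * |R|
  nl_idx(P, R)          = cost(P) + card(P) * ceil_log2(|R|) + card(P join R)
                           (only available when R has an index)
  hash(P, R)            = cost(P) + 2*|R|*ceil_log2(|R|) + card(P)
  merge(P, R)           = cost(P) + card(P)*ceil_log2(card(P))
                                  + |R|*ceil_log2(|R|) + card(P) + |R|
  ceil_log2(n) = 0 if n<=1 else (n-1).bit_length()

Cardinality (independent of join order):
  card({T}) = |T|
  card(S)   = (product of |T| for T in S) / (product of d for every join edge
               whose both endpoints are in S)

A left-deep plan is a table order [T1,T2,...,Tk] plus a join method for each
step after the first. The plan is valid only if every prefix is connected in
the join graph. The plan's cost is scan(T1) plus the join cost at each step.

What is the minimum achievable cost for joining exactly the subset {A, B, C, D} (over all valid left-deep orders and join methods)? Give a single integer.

Selinger DP over subsets of {A,B,C,D}:
  {D}: scan cost=300, card=300
  {B}: scan cost=200, card=200
  {C}: scan cost=500, card=500
  {A}: scan cost=250, card=250
  {BD}: card=20000; try (B,hash)→3800, (D,merge)→5000, (B,merge)→5100, (D,hash)→5800, (D,nl_idx)→22000, (D,nl)→60200 …(+1); best=3800 via (B,hash)
  {BC}: card=400; try (B,hash)→4200, (C,merge)→7000, (B,merge)→7300, (C,hash)→9400, (C,nl)→100200, (B,nl)→100500; best=4200 via (B,hash)
  {AC}: card=5000; try (A,hash)→5000, (C,merge)→7500, (A,merge)→7750, (C,hash)→9500, (C,nl)→125250, (A,nl)→125500; best=5000 via (A,hash)
  {BCD}: card=40000; try (D,hash)→10000, (D,merge)→11200, (C,hash)→32800, (D,nl_idx)→47800, (D,nl)→124200, (C,merge)→328800 …(+1); best=10000 via (D,hash)
  {ABC}: card=4000; try (A,hash)→8600, (A,merge)→10450, (B,hash)→13200, (B,merge)→76800, (A,nl)→104200, (B,nl)→1005000; best=8600 via (A,hash)
  {ABCD}: card=400000; try (D,hash)→18000, (A,hash)→54000, (D,merge)→63600, (D,nl_idx)→444600, (A,merge)→692250, (D,nl)→1208600 …(+1); best=18000 via (D,hash)

18000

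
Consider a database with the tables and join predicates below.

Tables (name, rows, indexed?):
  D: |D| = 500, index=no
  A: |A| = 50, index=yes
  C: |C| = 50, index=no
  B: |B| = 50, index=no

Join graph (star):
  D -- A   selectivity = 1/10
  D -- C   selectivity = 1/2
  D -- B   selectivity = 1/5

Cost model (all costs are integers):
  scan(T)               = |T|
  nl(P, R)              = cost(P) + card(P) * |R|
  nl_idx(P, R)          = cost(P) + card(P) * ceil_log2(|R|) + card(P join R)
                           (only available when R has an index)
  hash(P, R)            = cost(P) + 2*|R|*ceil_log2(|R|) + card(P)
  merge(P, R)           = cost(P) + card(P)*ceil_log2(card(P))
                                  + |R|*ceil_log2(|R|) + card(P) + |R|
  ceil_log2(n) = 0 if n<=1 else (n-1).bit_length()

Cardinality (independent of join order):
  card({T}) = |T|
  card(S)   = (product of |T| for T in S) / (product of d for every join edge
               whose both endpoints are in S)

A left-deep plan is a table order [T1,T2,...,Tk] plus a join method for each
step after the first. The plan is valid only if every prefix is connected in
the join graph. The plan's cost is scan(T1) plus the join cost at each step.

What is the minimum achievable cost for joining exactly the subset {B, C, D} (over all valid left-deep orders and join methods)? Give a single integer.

Selinger DP over subsets of {B,C,D}:
  {D}: scan cost=500, card=500
  {C}: scan cost=50, card=50
  {B}: scan cost=50, card=50
  {CD}: card=12500; try (C,hash)→1600, (D,merge)→5400, (C,merge)→5850, (D,hash)→9100, (D,nl)→25050, (C,nl)→25500; best=1600 via (C,hash)
  {BD}: card=5000; try (B,hash)→1600, (D,merge)→5400, (B,merge)→5850, (D,hash)→9100, (D,nl)→25050, (B,nl)→25500; best=1600 via (B,hash)
  {BCD}: card=125000; try (C,hash)→7200, (B,hash)→14700, (C,merge)→71950, (B,merge)→189450, (C,nl)→251600, (B,nl)→626600; best=7200 via (C,hash)

7200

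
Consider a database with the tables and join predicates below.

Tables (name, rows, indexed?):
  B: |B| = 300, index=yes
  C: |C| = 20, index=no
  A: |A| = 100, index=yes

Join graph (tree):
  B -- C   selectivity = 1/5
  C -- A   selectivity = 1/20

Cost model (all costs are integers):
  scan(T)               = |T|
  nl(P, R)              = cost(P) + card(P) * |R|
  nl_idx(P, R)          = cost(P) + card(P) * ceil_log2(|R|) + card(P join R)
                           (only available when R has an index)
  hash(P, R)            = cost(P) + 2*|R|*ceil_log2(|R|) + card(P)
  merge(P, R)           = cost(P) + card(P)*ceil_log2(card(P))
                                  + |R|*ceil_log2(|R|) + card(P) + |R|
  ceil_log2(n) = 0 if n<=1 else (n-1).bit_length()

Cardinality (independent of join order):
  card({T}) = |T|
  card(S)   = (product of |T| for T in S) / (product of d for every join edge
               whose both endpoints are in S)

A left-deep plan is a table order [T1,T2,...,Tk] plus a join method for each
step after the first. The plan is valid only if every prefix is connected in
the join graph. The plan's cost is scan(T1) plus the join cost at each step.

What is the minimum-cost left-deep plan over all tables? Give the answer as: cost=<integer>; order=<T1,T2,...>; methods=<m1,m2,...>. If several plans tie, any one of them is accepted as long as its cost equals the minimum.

cost=3400; order=B,C,A; methods=hash,hash

Selinger DP (subsets sized 1..n):
  {B}: scan cost=300, card=300
  {C}: scan cost=20, card=20
  {A}: scan cost=100, card=100
  {BC}: card=1200; try (C,hash)→800, (B,nl_idx)→1400, (B,merge)→3140, (C,merge)→3420, (B,hash)→5440, (B,nl)→6020 …(+1); best=800 via (C,hash)
  {AC}: card=100; try (A,nl_idx)→260, (C,hash)→400, (A,merge)→940, (C,merge)→1020, (A,hash)→1440, (A,nl)→2020 …(+1); best=260 via (A,nl_idx)
  {ABC}: card=6000; try (A,hash)→3400, (B,merge)→4060, (B,hash)→5760, (B,nl_idx)→7160, (A,nl_idx)→15200, (A,merge)→16000 …(+2); best=3400 via (A,hash)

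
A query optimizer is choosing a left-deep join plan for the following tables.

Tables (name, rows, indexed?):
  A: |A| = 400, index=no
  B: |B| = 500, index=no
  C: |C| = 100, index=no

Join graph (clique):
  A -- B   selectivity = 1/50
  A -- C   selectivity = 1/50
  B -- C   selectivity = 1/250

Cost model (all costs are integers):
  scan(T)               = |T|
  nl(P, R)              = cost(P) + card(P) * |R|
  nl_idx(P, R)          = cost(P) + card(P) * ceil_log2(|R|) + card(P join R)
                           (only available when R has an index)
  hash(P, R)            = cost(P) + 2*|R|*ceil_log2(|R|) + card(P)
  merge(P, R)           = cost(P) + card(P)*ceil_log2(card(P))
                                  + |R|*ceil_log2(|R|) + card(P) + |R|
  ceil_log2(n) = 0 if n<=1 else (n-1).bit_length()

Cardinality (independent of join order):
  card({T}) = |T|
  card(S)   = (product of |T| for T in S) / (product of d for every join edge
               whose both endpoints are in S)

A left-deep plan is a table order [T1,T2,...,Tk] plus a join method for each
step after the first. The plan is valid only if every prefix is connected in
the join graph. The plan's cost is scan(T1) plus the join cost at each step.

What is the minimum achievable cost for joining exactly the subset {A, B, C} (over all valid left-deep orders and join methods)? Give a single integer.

8200

Selinger DP over subsets of {A,B,C}:
  {A}: scan cost=400, card=400
  {B}: scan cost=500, card=500
  {C}: scan cost=100, card=100
  {AB}: card=4000; try (A,hash)→8200, (B,merge)→9400, (A,merge)→9500, (B,hash)→9800, (B,nl)→200400, (A,nl)→200500; best=8200 via (A,hash)
  {AC}: card=800; try (C,hash)→2200, (A,merge)→4900, (C,merge)→5200, (A,hash)→7400, (A,nl)→40100, (C,nl)→40400; best=2200 via (C,hash)
  {BC}: card=200; try (C,hash)→2400, (B,merge)→5900, (C,merge)→6300, (B,hash)→9200, (B,nl)→50100, (C,nl)→50500; best=2400 via (C,hash)
  {ABC}: card=32; try (A,merge)→8200, (A,hash)→9800, (B,hash)→12000, (C,hash)→13600, (B,merge)→16000, (C,merge)→61000 …(+3); best=8200 via (A,merge)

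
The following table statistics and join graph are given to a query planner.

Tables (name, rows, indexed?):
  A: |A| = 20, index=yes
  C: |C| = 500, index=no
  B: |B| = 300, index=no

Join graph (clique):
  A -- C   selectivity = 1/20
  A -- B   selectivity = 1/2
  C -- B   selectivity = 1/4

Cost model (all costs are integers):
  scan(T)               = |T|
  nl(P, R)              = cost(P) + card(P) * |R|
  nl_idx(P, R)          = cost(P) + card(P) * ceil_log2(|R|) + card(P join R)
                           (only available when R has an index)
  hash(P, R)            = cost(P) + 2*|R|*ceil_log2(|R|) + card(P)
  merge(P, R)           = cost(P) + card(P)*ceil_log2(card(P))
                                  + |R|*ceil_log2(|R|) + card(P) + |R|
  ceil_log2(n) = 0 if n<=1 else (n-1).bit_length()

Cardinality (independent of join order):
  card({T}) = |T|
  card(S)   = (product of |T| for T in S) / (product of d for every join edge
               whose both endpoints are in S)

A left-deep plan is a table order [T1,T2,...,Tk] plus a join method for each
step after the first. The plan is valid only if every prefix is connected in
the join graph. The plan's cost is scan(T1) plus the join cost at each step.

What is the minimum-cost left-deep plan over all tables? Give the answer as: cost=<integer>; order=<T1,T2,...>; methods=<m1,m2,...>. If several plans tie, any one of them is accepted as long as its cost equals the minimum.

cost=7100; order=C,A,B; methods=hash,hash

Selinger DP (subsets sized 1..n):
  {A}: scan cost=20, card=20
  {C}: scan cost=500, card=500
  {B}: scan cost=300, card=300
  {AC}: card=500; try (A,hash)→1200, (A,nl_idx)→3500, (C,merge)→5140, (A,merge)→5620, (C,hash)→9040, (C,nl)→10020 …(+1); best=1200 via (A,hash)
  {AB}: card=3000; try (A,hash)→800, (B,merge)→3140, (A,merge)→3420, (A,nl_idx)→4800, (B,hash)→5440, (B,nl)→6020 …(+1); best=800 via (A,hash)
  {BC}: card=37500; try (B,hash)→6400, (C,merge)→8300, (B,merge)→8500, (C,hash)→9600, (C,nl)→150300, (B,nl)→150500; best=6400 via (B,hash)
  {ABC}: card=18750; try (B,hash)→7100, (B,merge)→9200, (C,hash)→12800, (A,hash)→44100, (C,merge)→44800, (B,nl)→151200 …(+4); best=7100 via (B,hash)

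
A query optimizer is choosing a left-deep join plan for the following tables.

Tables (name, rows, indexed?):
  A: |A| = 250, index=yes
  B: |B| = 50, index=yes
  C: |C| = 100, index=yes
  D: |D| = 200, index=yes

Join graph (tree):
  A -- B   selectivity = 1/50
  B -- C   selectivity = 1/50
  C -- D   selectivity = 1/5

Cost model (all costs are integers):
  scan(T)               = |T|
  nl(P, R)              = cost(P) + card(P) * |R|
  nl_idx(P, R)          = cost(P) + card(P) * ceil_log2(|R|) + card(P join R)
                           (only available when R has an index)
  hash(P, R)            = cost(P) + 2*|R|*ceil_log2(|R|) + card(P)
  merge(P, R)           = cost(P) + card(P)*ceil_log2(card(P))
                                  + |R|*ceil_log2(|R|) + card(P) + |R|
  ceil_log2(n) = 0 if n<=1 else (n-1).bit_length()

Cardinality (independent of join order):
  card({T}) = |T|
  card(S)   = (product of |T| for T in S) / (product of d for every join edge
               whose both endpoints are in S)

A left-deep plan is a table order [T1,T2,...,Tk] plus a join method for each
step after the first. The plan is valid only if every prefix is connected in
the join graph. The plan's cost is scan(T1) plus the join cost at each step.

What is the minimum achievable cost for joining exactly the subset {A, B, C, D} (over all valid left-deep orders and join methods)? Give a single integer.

Selinger DP over subsets of {A,B,C,D}:
  {A}: scan cost=250, card=250
  {B}: scan cost=50, card=50
  {C}: scan cost=100, card=100
  {D}: scan cost=200, card=200
  {AB}: card=250; try (A,nl_idx)→700, (B,hash)→1100, (B,nl_idx)→2000, (A,merge)→2650, (B,merge)→2850, (A,hash)→4100 …(+2); best=700 via (A,nl_idx)
  {BC}: card=100; try (C,nl_idx)→500, (B,hash)→800, (B,nl_idx)→800, (C,merge)→1200, (B,merge)→1250, (C,hash)→1500 …(+2); best=500 via (C,nl_idx)
  {CD}: card=4000; try (C,hash)→1800, (D,merge)→2700, (C,merge)→2800, (D,hash)→3400, (D,nl_idx)→4900, (C,nl_idx)→5600 …(+2); best=1800 via (C,hash)
  {ABC}: card=500; try (A,nl_idx)→1800, (C,hash)→2350, (C,nl_idx)→2950, (A,merge)→3550, (C,merge)→3750, (A,hash)→4600 …(+2); best=1800 via (A,nl_idx)
  {BCD}: card=4000; try (D,merge)→3100, (D,hash)→3800, (D,nl_idx)→5300, (B,hash)→6400, (D,nl)→20500, (B,nl_idx)→29800 …(+2); best=3100 via (D,merge)
  {ABCD}: card=20000; try (D,hash)→5500, (D,merge)→8600, (A,hash)→11100, (D,nl_idx)→25800, (A,nl_idx)→55100, (A,merge)→57350 …(+2); best=5500 via (D,hash)

5500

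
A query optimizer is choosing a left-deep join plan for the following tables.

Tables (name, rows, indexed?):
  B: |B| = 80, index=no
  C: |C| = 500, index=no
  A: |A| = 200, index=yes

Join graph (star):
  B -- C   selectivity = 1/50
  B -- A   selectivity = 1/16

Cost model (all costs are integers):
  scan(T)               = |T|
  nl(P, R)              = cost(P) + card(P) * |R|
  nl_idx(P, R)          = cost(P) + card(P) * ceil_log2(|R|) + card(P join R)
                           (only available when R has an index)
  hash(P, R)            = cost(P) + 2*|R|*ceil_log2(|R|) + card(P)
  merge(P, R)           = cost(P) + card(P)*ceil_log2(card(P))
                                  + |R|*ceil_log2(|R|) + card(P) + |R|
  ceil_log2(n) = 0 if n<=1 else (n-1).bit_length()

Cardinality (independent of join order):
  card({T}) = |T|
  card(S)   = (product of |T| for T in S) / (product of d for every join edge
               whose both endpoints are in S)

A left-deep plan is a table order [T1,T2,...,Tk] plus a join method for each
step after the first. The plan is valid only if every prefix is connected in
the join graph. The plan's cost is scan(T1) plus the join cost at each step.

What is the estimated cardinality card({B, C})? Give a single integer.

800

Tables in S: B(80), C(500)
Edges inside S: B-C(d=50)
numerator = 80 * 500 = 40000
denominator = 50 = 50
card(S) = 40000 / 50 = 800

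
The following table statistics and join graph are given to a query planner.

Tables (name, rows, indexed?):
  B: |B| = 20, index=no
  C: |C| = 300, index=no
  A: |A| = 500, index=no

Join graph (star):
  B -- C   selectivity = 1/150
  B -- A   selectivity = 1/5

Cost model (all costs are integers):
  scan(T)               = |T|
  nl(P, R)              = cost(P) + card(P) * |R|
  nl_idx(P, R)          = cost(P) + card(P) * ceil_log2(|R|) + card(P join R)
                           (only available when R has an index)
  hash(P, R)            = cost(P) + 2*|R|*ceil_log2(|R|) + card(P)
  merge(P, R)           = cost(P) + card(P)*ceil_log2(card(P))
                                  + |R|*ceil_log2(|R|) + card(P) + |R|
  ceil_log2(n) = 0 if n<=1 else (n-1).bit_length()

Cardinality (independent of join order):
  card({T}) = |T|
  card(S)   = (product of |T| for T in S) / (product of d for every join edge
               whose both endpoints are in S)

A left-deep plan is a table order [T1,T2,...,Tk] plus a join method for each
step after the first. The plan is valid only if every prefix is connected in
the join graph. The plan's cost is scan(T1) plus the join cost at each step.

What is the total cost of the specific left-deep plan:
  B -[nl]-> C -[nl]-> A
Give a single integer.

step 1: scan B: cost=20, card=20
step 2: join C via nl
    card(P join C) = 20*300/(150) = 40
    cost = 20 + 20*300 = 6020
step 3: join A via nl
    card(P join A) = 40*500/(5) = 4000
    cost = 6020 + 40*500 = 26020

26020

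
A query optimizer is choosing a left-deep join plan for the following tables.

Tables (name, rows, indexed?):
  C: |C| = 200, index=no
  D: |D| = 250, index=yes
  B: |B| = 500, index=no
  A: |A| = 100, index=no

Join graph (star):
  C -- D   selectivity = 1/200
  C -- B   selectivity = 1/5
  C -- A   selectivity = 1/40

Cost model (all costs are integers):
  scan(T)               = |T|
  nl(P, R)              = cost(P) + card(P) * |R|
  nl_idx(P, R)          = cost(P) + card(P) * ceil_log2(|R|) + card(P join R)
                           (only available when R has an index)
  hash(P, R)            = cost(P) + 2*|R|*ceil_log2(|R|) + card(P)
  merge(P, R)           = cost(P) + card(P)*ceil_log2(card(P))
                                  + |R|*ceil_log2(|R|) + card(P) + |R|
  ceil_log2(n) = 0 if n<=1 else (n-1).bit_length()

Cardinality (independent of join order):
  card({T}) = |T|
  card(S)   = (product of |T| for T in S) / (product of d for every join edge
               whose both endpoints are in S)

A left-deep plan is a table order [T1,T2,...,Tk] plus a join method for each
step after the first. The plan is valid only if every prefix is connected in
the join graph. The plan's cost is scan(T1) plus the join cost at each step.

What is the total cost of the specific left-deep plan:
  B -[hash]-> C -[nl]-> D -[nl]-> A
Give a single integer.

step 1: scan B: cost=500, card=500
step 2: join C via hash
    card(P join C) = 500*200/(5) = 20000
    cost = 500 + 2*200*8 + 500 = 4200
step 3: join D via nl
    card(P join D) = 20000*250/(200) = 25000
    cost = 4200 + 20000*250 = 5004200
step 4: join A via nl
    card(P join A) = 25000*100/(40) = 62500
    cost = 5004200 + 25000*100 = 7504200

7504200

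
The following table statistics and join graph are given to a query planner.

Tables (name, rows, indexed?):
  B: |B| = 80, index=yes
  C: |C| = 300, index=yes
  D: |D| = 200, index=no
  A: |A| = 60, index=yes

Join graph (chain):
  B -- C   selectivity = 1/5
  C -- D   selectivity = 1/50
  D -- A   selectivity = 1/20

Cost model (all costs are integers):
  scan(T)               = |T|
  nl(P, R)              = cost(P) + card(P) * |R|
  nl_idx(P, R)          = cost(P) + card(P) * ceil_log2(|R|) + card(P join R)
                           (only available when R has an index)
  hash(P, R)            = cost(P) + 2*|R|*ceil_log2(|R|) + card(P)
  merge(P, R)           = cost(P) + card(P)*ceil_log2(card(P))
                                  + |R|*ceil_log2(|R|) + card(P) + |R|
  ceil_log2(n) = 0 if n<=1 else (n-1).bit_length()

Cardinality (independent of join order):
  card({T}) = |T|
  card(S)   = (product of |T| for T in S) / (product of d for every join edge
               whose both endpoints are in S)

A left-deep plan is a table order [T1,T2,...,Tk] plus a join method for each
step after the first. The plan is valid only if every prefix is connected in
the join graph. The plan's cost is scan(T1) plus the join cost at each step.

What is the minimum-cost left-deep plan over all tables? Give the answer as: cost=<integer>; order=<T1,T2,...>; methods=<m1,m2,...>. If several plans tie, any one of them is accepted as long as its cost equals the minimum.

Selinger DP (subsets sized 1..n):
  {B}: scan cost=80, card=80
  {C}: scan cost=300, card=300
  {D}: scan cost=200, card=200
  {A}: scan cost=60, card=60
  {BC}: card=4800; try (B,hash)→1720, (C,merge)→3720, (B,merge)→3940, (C,hash)→5560, (C,nl_idx)→5600, (B,nl_idx)→7200 …(+2); best=1720 via (B,hash)
  {CD}: card=1200; try (C,nl_idx)→3200, (D,hash)→3800, (C,merge)→5000, (D,merge)→5100, (C,hash)→5800, (C,nl)→60200 …(+1); best=3200 via (C,nl_idx)
  {AD}: card=600; try (A,hash)→1120, (A,nl_idx)→2000, (D,merge)→2280, (A,merge)→2420, (D,hash)→3320, (D,nl)→12060 …(+1); best=1120 via (A,hash)
  {BCD}: card=19200; try (B,hash)→5520, (D,hash)→9720, (B,merge)→18240, (B,nl_idx)→30800, (D,merge)→70720, (B,nl)→99200 …(+1); best=5520 via (B,hash)
  {ACD}: card=3600; try (A,hash)→5120, (C,hash)→7120, (C,nl_idx)→10120, (C,merge)→10720, (A,nl_idx)→14000, (A,merge)→18020 …(+2); best=5120 via (A,hash)
  {ABCD}: card=57600; try (B,hash)→9840, (A,hash)→25440, (B,merge)→52560, (B,nl_idx)→87920, (A,nl_idx)→178320, (B,nl)→293120 …(+2); best=9840 via (B,hash)

cost=9840; order=D,C,A,B; methods=nl_idx,hash,hash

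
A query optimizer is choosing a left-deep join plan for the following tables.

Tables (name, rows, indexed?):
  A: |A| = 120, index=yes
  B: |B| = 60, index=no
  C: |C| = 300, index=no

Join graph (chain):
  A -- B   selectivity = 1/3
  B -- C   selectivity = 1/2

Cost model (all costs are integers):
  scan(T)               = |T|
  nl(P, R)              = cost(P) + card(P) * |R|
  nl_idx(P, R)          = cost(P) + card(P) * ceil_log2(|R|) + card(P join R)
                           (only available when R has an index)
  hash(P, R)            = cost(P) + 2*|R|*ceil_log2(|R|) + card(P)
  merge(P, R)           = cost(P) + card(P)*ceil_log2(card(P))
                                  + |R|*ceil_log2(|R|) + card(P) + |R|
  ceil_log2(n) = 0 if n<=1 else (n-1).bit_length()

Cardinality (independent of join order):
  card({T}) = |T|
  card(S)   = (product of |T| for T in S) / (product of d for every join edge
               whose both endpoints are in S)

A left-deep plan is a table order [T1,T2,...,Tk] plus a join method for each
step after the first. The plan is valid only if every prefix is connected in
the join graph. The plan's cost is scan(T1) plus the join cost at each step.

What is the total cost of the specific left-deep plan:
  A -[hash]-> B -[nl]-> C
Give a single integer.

720960

step 1: scan A: cost=120, card=120
step 2: join B via hash
    card(P join B) = 120*60/(3) = 2400
    cost = 120 + 2*60*6 + 120 = 960
step 3: join C via nl
    card(P join C) = 2400*300/(2) = 360000
    cost = 960 + 2400*300 = 720960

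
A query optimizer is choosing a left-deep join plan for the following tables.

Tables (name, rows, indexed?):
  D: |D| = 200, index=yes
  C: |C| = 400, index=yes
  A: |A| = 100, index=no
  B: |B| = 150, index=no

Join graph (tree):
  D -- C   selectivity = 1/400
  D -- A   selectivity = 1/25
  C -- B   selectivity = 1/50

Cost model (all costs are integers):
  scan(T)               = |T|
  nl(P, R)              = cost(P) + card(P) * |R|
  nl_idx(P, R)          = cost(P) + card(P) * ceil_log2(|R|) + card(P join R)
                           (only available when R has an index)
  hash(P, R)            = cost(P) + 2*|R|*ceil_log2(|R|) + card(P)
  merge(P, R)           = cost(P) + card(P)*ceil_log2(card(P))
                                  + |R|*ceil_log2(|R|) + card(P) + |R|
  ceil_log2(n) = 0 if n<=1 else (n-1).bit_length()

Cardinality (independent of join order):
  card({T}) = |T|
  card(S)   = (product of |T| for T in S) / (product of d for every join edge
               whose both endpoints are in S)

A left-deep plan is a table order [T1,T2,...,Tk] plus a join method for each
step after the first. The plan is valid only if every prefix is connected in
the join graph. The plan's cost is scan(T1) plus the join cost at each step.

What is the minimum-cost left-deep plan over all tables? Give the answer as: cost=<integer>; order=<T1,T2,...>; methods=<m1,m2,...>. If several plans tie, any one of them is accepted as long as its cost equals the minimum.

Selinger DP (subsets sized 1..n):
  {D}: scan cost=200, card=200
  {C}: scan cost=400, card=400
  {A}: scan cost=100, card=100
  {B}: scan cost=150, card=150
  {CD}: card=200; try (C,nl_idx)→2200, (D,nl_idx)→3800, (D,hash)→4000, (C,merge)→6000, (D,merge)→6200, (C,hash)→7600 …(+2); best=2200 via (C,nl_idx)
  {AD}: card=800; try (D,nl_idx)→1700, (A,hash)→1800, (D,merge)→2700, (A,merge)→2800, (D,hash)→3400, (D,nl)→20100 …(+1); best=1700 via (D,nl_idx)
  {BC}: card=1200; try (C,nl_idx)→2700, (B,hash)→3200, (C,merge)→5500, (B,merge)→5750, (C,hash)→7500, (C,nl)→60150 …(+1); best=2700 via (C,nl_idx)
  {ACD}: card=800; try (A,hash)→3800, (A,merge)→4800, (C,hash)→9700, (C,nl_idx)→9700, (C,merge)→14500, (A,nl)→22200 …(+1); best=3800 via (A,hash)
  {BCD}: card=600; try (B,hash)→4800, (B,merge)→5350, (D,hash)→7100, (D,nl_idx)→12900, (D,merge)→18900, (B,nl)→32200 …(+1); best=4800 via (B,hash)
  {ABCD}: card=2400; try (A,hash)→6800, (B,hash)→7000, (A,merge)→12200, (B,merge)→13950, (A,nl)→64800, (B,nl)→123800; best=6800 via (A,hash)

cost=6800; order=D,C,B,A; methods=nl_idx,hash,hash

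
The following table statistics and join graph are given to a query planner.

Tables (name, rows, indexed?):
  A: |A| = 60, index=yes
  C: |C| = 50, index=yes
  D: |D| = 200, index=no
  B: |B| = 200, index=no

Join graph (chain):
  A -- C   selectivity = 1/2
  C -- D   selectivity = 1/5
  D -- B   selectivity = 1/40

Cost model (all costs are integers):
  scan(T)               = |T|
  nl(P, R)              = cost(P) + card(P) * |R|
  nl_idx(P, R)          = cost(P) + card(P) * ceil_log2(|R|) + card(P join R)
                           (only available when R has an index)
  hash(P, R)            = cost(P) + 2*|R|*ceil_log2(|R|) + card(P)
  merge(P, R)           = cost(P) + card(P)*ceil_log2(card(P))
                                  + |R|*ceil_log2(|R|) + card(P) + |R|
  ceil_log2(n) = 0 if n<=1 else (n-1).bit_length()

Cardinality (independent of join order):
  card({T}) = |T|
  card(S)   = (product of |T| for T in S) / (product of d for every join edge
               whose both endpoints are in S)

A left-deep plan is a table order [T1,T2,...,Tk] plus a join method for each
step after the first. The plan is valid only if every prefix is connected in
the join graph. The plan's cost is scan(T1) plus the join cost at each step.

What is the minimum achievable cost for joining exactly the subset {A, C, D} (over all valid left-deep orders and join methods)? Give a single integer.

3720

Selinger DP over subsets of {A,C,D}:
  {A}: scan cost=60, card=60
  {C}: scan cost=50, card=50
  {D}: scan cost=200, card=200
  {AC}: card=1500; try (C,hash)→720, (A,hash)→820, (A,merge)→820, (C,merge)→830, (A,nl_idx)→1850, (C,nl_idx)→1920 …(+2); best=720 via (C,hash)
  {CD}: card=2000; try (C,hash)→1000, (D,merge)→2200, (C,merge)→2350, (D,hash)→3300, (C,nl_idx)→3400, (D,nl)→10050 …(+1); best=1000 via (C,hash)
  {ACD}: card=60000; try (A,hash)→3720, (D,hash)→5420, (D,merge)→20520, (A,merge)→25420, (A,nl_idx)→73000, (A,nl)→121000 …(+1); best=3720 via (A,hash)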